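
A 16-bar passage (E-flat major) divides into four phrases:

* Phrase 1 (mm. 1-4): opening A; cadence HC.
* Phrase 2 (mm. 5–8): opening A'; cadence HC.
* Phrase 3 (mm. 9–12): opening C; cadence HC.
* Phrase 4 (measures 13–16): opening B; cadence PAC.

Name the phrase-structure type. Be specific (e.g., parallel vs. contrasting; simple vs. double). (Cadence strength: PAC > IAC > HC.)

Four phrases in two halves: the first half (bars 1-8) ends with a half cadence, the second (bars 9–16) with a perfect authentic cadence — a large antecedent–consequent pair, i.e. a double period.
Phrase 3 begins with different material from phrase 1, making it contrasting.

contrasting double period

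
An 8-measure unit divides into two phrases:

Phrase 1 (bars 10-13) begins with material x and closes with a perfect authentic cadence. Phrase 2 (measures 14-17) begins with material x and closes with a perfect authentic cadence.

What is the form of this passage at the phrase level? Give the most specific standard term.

repeated phrase

Both phrases have the same opening (x) and the same cadence (perfect authentic cadence): the second is a restatement, not a consequent, so this is a repeated phrase rather than a period.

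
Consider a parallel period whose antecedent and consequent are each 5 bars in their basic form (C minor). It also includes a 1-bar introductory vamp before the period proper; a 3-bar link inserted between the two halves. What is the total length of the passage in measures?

14 measures

Basic parallel period: 5 + 5 = 10 bars.
10 (basic form) + 1 (introduction) + 3 (link) = 14.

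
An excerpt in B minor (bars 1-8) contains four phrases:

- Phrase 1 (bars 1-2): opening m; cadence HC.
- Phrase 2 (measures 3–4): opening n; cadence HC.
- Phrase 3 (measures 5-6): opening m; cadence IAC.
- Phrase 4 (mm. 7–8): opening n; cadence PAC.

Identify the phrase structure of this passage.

Four phrases in two halves: the first half (mm. 1–4) ends with a half cadence, the second (mm. 5–8) with a perfect authentic cadence — a large antecedent–consequent pair, i.e. a double period.
Phrase 3 begins with the same material as phrase 1, making it parallel.

parallel double period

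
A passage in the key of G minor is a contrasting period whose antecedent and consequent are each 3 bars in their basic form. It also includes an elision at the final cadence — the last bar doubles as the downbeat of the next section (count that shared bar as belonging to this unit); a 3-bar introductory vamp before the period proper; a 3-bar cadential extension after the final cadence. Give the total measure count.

12 measures

Basic contrasting period: 3 + 3 = 6 bars.
6 (basic form) + 3 (introduction) + 3 (cadential extension) = 12.
The elision shares a bar with the next section but does not change this unit's count.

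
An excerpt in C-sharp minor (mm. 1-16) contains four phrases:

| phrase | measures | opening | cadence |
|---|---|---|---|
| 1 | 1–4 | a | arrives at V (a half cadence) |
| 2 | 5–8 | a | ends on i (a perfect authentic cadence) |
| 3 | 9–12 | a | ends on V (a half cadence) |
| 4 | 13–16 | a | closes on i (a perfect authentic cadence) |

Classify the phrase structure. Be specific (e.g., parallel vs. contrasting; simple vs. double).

repeated period

The cadence pattern HC–PAC–HC–PAC is weak–strong twice, and phrases 3–4 restate phrases 1–2: a period heard twice, not a double period (which would end weakly at phrase 2).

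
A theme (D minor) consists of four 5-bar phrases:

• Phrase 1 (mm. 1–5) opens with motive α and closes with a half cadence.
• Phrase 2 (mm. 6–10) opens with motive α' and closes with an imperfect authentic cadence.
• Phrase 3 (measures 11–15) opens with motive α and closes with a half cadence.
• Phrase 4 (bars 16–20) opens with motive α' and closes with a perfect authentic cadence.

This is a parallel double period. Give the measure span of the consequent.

In a double period the first pair of phrases (ending imperfect authentic cadence) is the large antecedent and the second pair (ending perfect authentic cadence) is the large consequent; the consequent is measures 11–20.

measures 11–20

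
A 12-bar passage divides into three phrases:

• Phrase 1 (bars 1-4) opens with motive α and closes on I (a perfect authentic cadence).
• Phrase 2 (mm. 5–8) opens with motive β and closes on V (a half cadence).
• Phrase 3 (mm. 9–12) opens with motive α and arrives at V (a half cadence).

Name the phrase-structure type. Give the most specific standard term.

phrase group

The final phrase closes with a half cadence, which is not stronger than the preceding half cadence; the 3 phrases lack an overall antecedent–consequent design and so form a phrase group.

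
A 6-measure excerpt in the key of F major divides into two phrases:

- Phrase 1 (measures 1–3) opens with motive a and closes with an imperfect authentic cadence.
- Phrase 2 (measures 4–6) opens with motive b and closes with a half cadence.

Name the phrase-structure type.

The second phrase closes with a half cadence, which is not stronger than the first phrase's imperfect authentic cadence; without a weak→strong cadential pair there is no antecedent–consequent relationship, so this is a phrase group rather than a period.

phrase group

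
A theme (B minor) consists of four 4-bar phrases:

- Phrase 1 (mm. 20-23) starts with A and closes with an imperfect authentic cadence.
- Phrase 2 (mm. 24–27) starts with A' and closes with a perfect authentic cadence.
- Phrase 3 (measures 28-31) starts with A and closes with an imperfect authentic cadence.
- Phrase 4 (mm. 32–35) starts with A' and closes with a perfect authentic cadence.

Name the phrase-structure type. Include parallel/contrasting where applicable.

repeated period

The cadence pattern IAC–PAC–IAC–PAC is weak–strong twice, and phrases 3–4 restate phrases 1–2: a period heard twice, not a double period (which would end weakly at phrase 2).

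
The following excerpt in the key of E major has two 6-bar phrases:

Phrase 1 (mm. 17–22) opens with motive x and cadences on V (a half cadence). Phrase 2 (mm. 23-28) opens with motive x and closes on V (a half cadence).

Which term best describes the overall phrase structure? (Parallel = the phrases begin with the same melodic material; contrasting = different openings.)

Both phrases have the same opening (x) and the same cadence (half cadence): the second is a restatement, not a consequent, so this is a repeated phrase rather than a period.

repeated phrase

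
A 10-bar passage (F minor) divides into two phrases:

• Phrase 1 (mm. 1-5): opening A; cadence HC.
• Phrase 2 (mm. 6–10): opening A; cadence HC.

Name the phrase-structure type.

repeated phrase

Both phrases have the same opening (A) and the same cadence (half cadence): the second is a restatement, not a consequent, so this is a repeated phrase rather than a period.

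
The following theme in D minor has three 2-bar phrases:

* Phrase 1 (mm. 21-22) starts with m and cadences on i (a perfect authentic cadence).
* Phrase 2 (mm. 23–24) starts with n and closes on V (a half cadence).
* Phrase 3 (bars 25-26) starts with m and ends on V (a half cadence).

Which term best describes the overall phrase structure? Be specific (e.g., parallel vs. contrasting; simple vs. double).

The final phrase closes with a half cadence, which is not stronger than the preceding half cadence; the 3 phrases lack an overall antecedent–consequent design and so form a phrase group.

phrase group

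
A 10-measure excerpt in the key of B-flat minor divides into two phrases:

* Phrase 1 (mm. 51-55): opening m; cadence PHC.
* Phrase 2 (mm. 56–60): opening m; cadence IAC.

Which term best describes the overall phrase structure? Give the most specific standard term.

Phrase 1 ends with a Phrygian half cadence (weaker) and phrase 2 with an imperfect authentic cadence (stronger): antecedent + consequent = a period.
The two phrases open with the same material (m / m), so the period is parallel.

parallel period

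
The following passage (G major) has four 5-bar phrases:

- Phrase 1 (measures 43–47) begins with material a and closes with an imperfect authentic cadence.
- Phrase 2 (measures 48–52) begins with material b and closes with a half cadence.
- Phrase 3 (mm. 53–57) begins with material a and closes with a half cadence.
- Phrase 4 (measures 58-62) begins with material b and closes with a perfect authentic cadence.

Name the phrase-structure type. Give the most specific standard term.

parallel double period

Four phrases in two halves: the first half (mm. 43-52) ends with a half cadence, the second (mm. 53–62) with a perfect authentic cadence — a large antecedent–consequent pair, i.e. a double period.
Phrase 3 begins with the same material as phrase 1, making it parallel.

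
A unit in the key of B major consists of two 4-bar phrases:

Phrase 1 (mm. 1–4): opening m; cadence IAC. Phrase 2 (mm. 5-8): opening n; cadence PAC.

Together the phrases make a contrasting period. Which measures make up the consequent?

measures 5–8

The phrase ending with the weaker cadence (imperfect authentic cadence) is the antecedent; the one ending more conclusively (perfect authentic cadence) is the consequent. The consequent is measures 5–8.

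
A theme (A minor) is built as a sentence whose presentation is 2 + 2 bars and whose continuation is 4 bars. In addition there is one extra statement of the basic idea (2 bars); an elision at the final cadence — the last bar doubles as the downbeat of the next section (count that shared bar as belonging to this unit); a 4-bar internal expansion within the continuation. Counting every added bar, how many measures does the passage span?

14 measures

Basic sentence: 2 + 2 + 4 = 8 bars.
8 (basic form) + 2 (extra statement) + 4 (internal expansion) = 14.
The elision shares a bar with the next section but does not change this unit's count.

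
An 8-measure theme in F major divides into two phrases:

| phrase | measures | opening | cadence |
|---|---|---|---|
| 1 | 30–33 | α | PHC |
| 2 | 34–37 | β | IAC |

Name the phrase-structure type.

contrasting period

Phrase 1 ends with a Phrygian half cadence (weaker) and phrase 2 with an imperfect authentic cadence (stronger): antecedent + consequent = a period.
The two phrases open with different material (α / β), so the period is contrasting.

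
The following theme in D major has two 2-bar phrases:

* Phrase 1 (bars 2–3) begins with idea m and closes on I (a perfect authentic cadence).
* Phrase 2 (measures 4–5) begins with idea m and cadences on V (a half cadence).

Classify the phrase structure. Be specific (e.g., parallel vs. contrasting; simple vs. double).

phrase group

The second phrase closes with a half cadence, which is not stronger than the first phrase's perfect authentic cadence; without a weak→strong cadential pair there is no antecedent–consequent relationship, so this is a phrase group rather than a period.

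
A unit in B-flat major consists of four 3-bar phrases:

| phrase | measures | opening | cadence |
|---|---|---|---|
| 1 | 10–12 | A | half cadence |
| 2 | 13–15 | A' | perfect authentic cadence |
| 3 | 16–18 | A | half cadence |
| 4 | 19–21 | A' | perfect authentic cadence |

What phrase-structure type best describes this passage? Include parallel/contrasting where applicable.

repeated period

The cadence pattern HC–PAC–HC–PAC is weak–strong twice, and phrases 3–4 restate phrases 1–2: a period heard twice, not a double period (which would end weakly at phrase 2).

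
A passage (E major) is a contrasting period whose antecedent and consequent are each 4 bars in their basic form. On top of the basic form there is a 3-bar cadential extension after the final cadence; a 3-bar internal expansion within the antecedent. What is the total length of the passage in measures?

14 measures

Basic contrasting period: 4 + 4 = 8 bars.
8 (basic form) + 3 (cadential extension) + 3 (internal expansion) = 14.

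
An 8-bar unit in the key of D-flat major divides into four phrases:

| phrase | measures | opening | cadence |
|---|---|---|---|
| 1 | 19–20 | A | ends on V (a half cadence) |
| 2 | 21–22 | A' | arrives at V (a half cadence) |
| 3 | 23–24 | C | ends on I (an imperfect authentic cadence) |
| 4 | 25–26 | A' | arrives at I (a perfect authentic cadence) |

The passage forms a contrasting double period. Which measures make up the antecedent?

In a double period the first pair of phrases (ending half cadence) is the large antecedent and the second pair (ending perfect authentic cadence) is the large consequent; the antecedent is measures 19–22.

measures 19–22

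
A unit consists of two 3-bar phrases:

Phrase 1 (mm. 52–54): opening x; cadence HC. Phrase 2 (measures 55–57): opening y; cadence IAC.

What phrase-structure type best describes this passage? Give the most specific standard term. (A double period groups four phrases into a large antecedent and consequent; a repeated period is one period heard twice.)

Phrase 1 ends with a half cadence (weaker) and phrase 2 with an imperfect authentic cadence (stronger): antecedent + consequent = a period.
The two phrases open with different material (x / y), so the period is contrasting.

contrasting period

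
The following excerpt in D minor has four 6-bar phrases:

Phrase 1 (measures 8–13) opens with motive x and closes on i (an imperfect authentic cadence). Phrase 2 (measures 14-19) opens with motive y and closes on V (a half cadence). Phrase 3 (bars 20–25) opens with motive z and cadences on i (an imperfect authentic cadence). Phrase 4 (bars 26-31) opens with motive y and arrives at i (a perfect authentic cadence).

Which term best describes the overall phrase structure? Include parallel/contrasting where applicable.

Four phrases in two halves: the first half (measures 8–19) ends with a half cadence, the second (bars 20–31) with a perfect authentic cadence — a large antecedent–consequent pair, i.e. a double period.
Phrase 3 begins with different material from phrase 1, making it contrasting.

contrasting double period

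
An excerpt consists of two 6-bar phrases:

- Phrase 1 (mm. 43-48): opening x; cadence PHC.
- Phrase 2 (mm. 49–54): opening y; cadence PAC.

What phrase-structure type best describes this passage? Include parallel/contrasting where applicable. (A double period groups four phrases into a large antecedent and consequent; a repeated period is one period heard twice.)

Phrase 1 ends with a Phrygian half cadence (weaker) and phrase 2 with a perfect authentic cadence (stronger): antecedent + consequent = a period.
The two phrases open with different material (x / y), so the period is contrasting.

contrasting period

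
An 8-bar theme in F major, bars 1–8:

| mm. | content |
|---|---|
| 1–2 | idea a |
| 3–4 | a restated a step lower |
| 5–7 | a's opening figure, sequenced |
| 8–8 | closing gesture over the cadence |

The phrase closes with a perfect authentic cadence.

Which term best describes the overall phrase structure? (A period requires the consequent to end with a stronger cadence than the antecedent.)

sentence

Basic idea (mm. 1–2) + its repetition (mm. 3-4) form the presentation; fragmentation and cadence (measures 5-8) form the continuation — the 8-bar whole is a sentence.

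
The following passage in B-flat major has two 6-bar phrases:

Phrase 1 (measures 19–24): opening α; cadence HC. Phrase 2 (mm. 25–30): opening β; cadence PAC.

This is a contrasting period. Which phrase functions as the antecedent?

phrase 1

The phrase ending with the weaker cadence (half cadence) is the antecedent; the one ending more conclusively (perfect authentic cadence) is the consequent. The antecedent is phrase 1.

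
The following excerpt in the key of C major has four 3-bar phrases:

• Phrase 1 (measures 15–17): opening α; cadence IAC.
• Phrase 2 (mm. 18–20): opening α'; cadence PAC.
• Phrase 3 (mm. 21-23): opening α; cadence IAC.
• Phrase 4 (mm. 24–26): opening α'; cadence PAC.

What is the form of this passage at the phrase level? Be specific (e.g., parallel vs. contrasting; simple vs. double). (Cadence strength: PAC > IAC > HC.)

repeated period

The cadence pattern IAC–PAC–IAC–PAC is weak–strong twice, and phrases 3–4 restate phrases 1–2: a period heard twice, not a double period (which would end weakly at phrase 2).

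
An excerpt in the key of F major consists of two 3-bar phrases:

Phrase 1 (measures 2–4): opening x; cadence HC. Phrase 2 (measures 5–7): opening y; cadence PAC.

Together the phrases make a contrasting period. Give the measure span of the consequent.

The phrase ending with the weaker cadence (half cadence) is the antecedent; the one ending more conclusively (perfect authentic cadence) is the consequent. The consequent is measures 5–7.

measures 5–7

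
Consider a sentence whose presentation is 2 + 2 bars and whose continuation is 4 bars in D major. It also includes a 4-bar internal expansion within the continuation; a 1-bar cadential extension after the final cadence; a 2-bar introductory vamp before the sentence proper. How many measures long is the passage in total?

15 measures

Basic sentence: 2 + 2 + 4 = 8 bars.
8 (basic form) + 4 (internal expansion) + 1 (cadential extension) + 2 (introduction) = 15.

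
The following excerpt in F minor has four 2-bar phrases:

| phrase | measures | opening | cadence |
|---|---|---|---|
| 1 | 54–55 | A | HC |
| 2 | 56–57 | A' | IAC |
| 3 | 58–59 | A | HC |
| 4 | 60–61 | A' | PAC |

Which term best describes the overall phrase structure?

parallel double period

Four phrases in two halves: the first half (measures 54-57) ends with an imperfect authentic cadence, the second (bars 58-61) with a perfect authentic cadence — a large antecedent–consequent pair, i.e. a double period.
Phrase 3 begins with the same material as phrase 1, making it parallel.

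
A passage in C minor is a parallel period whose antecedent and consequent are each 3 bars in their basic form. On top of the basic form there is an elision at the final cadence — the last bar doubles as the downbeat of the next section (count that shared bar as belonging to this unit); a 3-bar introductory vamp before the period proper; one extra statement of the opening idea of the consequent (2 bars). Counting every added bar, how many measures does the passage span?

11 measures

Basic parallel period: 3 + 3 = 6 bars.
6 (basic form) + 3 (introduction) + 2 (extra statement) = 11.
The elision shares a bar with the next section but does not change this unit's count.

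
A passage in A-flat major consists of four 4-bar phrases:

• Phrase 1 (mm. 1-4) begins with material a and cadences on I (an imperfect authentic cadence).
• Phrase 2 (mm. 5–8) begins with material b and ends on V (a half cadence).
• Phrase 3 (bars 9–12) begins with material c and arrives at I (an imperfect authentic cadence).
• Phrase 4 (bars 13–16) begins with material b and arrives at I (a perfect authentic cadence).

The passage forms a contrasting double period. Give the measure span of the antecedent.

measures 1–8

In a double period the first pair of phrases (ending half cadence) is the large antecedent and the second pair (ending perfect authentic cadence) is the large consequent; the antecedent is measures 1–8.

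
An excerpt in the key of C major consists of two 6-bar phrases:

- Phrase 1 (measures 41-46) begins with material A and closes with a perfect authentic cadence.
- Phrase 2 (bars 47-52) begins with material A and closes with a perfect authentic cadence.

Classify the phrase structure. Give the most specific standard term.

repeated phrase

Both phrases have the same opening (A) and the same cadence (perfect authentic cadence): the second is a restatement, not a consequent, so this is a repeated phrase rather than a period.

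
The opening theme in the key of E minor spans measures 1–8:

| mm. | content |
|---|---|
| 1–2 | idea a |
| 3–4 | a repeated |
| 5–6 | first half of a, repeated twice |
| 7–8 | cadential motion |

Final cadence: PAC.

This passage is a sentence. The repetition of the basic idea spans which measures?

measures 3–4

The presentation of a sentence is the basic idea (measures 1-2) plus its repetition (bars 3–4); the repetition of the basic idea is therefore mm. 3–4.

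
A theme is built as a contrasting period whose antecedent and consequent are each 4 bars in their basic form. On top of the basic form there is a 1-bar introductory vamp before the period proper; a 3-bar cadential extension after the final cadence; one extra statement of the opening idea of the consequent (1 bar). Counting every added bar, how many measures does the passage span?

Basic contrasting period: 4 + 4 = 8 bars.
8 (basic form) + 1 (introduction) + 3 (cadential extension) + 1 (extra statement) = 13.

13 measures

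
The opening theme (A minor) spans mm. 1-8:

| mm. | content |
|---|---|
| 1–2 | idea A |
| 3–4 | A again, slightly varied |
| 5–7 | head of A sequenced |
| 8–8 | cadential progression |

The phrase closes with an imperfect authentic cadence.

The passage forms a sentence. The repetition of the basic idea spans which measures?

measures 3–4

The presentation of a sentence is the basic idea (measures 1–2) plus its repetition (bars 3–4); the repetition of the basic idea is therefore measures 3–4.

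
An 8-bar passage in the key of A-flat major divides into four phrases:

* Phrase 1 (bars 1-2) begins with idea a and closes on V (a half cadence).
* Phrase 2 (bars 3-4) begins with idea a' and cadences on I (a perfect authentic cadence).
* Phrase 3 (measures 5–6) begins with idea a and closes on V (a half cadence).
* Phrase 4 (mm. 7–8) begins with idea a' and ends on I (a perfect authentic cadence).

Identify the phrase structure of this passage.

The cadence pattern HC–PAC–HC–PAC is weak–strong twice, and phrases 3–4 restate phrases 1–2: a period heard twice, not a double period (which would end weakly at phrase 2).

repeated period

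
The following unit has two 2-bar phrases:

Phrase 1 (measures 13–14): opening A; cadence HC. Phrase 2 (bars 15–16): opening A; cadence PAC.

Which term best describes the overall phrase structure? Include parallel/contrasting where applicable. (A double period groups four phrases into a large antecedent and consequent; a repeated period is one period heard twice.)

Phrase 1 ends with a half cadence (weaker) and phrase 2 with a perfect authentic cadence (stronger): antecedent + consequent = a period.
The two phrases open with the same material (A / A), so the period is parallel.

parallel period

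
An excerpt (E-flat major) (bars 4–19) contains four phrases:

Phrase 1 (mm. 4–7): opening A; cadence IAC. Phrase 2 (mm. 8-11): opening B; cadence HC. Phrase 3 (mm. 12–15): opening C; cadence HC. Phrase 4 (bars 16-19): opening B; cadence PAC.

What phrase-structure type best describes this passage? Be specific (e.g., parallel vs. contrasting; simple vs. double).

contrasting double period

Four phrases in two halves: the first half (mm. 4–11) ends with a half cadence, the second (mm. 12–19) with a perfect authentic cadence — a large antecedent–consequent pair, i.e. a double period.
Phrase 3 begins with different material from phrase 1, making it contrasting.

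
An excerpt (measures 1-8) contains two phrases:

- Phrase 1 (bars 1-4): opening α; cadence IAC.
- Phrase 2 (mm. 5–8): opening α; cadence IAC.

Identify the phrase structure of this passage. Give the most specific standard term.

Both phrases have the same opening (α) and the same cadence (imperfect authentic cadence): the second is a restatement, not a consequent, so this is a repeated phrase rather than a period.

repeated phrase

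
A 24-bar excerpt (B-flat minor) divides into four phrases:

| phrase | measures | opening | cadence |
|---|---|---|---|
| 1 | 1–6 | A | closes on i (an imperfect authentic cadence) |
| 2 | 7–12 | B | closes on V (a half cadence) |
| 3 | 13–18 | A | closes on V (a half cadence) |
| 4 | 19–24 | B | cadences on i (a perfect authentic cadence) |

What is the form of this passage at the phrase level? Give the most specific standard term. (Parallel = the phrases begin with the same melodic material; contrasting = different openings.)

Four phrases in two halves: the first half (measures 1–12) ends with a half cadence, the second (bars 13-24) with a perfect authentic cadence — a large antecedent–consequent pair, i.e. a double period.
Phrase 3 begins with the same material as phrase 1, making it parallel.

parallel double period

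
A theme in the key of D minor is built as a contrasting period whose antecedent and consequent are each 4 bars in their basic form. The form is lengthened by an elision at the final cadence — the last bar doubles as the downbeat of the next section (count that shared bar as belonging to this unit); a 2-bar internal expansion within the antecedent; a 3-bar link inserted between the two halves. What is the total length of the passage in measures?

Basic contrasting period: 4 + 4 = 8 bars.
8 (basic form) + 2 (internal expansion) + 3 (link) = 13.
The elision shares a bar with the next section but does not change this unit's count.

13 measures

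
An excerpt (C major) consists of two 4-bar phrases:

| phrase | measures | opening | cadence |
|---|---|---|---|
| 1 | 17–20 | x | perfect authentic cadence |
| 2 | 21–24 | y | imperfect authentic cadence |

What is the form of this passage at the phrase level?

The second phrase closes with an imperfect authentic cadence, which is not stronger than the first phrase's perfect authentic cadence; without a weak→strong cadential pair there is no antecedent–consequent relationship, so this is a phrase group rather than a period.

phrase group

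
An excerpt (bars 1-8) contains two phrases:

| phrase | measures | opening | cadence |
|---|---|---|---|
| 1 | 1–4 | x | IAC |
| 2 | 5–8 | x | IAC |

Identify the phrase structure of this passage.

Both phrases have the same opening (x) and the same cadence (imperfect authentic cadence): the second is a restatement, not a consequent, so this is a repeated phrase rather than a period.

repeated phrase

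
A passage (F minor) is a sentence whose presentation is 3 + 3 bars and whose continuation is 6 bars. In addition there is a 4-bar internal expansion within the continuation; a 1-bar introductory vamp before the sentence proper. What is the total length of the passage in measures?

Basic sentence: 3 + 3 + 6 = 12 bars.
12 (basic form) + 4 (internal expansion) + 1 (introduction) = 17.

17 measures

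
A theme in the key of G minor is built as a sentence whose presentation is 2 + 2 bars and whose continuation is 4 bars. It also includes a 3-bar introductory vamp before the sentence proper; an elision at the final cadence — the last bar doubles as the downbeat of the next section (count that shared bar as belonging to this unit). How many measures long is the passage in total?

Basic sentence: 2 + 2 + 4 = 8 bars.
8 (basic form) + 3 (introduction) = 11.
The elision shares a bar with the next section but does not change this unit's count.

11 measures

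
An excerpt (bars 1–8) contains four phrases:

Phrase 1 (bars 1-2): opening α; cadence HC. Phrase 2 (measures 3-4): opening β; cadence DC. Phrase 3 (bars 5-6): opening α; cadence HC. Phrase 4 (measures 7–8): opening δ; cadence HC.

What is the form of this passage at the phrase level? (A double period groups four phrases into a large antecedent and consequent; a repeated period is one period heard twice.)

Phrase 4 ends with a half cadence, no stronger than phrase 2's deceptive cadence, so the four phrases do not form a double period; nor do phrases 3–4 duplicate 1–2, so it is not a repeated period. With no phrase reaching a conclusive cadence, the passage is a phrase group.

phrase group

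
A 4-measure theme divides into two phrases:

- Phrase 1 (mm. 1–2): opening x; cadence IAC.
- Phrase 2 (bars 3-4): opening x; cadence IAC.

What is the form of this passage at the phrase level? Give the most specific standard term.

Both phrases have the same opening (x) and the same cadence (imperfect authentic cadence): the second is a restatement, not a consequent, so this is a repeated phrase rather than a period.

repeated phrase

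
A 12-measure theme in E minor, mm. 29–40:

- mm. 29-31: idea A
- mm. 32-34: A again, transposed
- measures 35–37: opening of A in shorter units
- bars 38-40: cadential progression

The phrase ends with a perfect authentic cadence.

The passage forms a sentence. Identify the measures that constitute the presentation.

The presentation of a sentence is the basic idea (measures 29–31) plus its repetition (mm. 32–34); the presentation is therefore mm. 29–34.

measures 29–34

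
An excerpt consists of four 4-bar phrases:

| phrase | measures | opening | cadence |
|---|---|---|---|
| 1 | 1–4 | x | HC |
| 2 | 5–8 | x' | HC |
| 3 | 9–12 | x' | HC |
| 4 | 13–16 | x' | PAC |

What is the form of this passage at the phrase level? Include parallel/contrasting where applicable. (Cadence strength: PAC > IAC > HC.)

parallel double period

Four phrases in two halves: the first half (mm. 1-8) ends with a half cadence, the second (measures 9–16) with a perfect authentic cadence — a large antecedent–consequent pair, i.e. a double period.
Phrase 3 begins with the same material as phrase 1, making it parallel.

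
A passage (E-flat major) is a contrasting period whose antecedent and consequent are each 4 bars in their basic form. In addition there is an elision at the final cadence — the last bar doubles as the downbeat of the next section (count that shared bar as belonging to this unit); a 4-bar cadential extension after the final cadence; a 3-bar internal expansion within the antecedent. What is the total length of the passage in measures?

Basic contrasting period: 4 + 4 = 8 bars.
8 (basic form) + 4 (cadential extension) + 3 (internal expansion) = 15.
The elision shares a bar with the next section but does not change this unit's count.

15 measures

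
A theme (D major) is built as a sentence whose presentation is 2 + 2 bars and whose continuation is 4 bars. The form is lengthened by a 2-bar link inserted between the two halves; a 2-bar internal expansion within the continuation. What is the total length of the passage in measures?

12 measures

Basic sentence: 2 + 2 + 4 = 8 bars.
8 (basic form) + 2 (link) + 2 (internal expansion) = 12.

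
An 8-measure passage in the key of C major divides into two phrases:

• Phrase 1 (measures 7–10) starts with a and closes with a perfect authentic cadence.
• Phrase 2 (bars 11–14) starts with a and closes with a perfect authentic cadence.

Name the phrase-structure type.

Both phrases have the same opening (a) and the same cadence (perfect authentic cadence): the second is a restatement, not a consequent, so this is a repeated phrase rather than a period.

repeated phrase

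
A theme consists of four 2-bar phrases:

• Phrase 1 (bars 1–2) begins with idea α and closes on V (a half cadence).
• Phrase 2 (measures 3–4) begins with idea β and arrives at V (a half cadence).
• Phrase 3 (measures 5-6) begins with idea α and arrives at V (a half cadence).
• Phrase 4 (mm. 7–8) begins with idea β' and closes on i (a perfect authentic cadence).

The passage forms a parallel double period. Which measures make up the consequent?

In a double period the first pair of phrases (ending half cadence) is the large antecedent and the second pair (ending perfect authentic cadence) is the large consequent; the consequent is measures 5–8.

measures 5–8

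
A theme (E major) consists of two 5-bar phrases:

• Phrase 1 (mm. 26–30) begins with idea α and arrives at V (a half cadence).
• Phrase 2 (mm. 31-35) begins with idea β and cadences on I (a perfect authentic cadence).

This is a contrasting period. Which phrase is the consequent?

phrase 2

The phrase ending with the weaker cadence (half cadence) is the antecedent; the one ending more conclusively (perfect authentic cadence) is the consequent. The consequent is phrase 2.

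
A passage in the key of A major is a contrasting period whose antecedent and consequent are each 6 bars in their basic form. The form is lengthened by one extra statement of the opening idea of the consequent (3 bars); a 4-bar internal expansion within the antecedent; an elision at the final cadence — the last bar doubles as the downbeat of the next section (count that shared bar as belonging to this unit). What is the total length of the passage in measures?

Basic contrasting period: 6 + 6 = 12 bars.
12 (basic form) + 3 (extra statement) + 4 (internal expansion) = 19.
The elision shares a bar with the next section but does not change this unit's count.

19 measures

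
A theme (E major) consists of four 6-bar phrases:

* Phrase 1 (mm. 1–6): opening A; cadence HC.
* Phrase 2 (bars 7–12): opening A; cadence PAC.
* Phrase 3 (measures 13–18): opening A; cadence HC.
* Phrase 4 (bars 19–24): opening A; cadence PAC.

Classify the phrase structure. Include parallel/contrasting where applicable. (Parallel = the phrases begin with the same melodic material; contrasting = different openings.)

repeated period

The cadence pattern HC–PAC–HC–PAC is weak–strong twice, and phrases 3–4 restate phrases 1–2: a period heard twice, not a double period (which would end weakly at phrase 2).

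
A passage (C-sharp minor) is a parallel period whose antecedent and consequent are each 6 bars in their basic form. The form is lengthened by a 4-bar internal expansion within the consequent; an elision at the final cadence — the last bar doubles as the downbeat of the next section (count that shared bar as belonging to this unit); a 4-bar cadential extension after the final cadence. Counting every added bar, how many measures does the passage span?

20 measures

Basic parallel period: 6 + 6 = 12 bars.
12 (basic form) + 4 (internal expansion) + 4 (cadential extension) = 20.
The elision shares a bar with the next section but does not change this unit's count.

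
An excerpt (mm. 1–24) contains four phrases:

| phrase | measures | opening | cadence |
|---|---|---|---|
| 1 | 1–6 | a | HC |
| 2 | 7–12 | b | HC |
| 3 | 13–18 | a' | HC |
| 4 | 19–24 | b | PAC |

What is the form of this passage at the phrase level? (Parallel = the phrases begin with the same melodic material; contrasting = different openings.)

Four phrases in two halves: the first half (mm. 1–12) ends with a half cadence, the second (mm. 13–24) with a perfect authentic cadence — a large antecedent–consequent pair, i.e. a double period.
Phrase 3 begins with the same material as phrase 1, making it parallel.

parallel double period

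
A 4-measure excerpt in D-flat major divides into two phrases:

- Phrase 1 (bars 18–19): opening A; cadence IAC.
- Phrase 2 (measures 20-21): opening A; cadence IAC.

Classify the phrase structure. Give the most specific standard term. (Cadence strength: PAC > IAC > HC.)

Both phrases have the same opening (A) and the same cadence (imperfect authentic cadence): the second is a restatement, not a consequent, so this is a repeated phrase rather than a period.

repeated phrase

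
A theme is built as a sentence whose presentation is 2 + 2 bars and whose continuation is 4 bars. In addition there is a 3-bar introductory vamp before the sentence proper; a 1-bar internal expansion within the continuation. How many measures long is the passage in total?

12 measures

Basic sentence: 2 + 2 + 4 = 8 bars.
8 (basic form) + 3 (introduction) + 1 (internal expansion) = 12.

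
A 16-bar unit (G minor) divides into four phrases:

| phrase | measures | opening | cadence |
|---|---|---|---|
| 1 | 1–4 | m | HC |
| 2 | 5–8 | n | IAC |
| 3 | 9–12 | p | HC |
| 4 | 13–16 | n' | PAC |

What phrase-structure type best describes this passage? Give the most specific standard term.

contrasting double period

Four phrases in two halves: the first half (bars 1–8) ends with an imperfect authentic cadence, the second (measures 9-16) with a perfect authentic cadence — a large antecedent–consequent pair, i.e. a double period.
Phrase 3 begins with different material from phrase 1, making it contrasting.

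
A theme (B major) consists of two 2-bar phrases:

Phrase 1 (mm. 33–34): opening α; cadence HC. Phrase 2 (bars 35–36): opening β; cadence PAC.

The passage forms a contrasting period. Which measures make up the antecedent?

The phrase ending with the weaker cadence (half cadence) is the antecedent; the one ending more conclusively (perfect authentic cadence) is the consequent. The antecedent is measures 33–34.

measures 33–34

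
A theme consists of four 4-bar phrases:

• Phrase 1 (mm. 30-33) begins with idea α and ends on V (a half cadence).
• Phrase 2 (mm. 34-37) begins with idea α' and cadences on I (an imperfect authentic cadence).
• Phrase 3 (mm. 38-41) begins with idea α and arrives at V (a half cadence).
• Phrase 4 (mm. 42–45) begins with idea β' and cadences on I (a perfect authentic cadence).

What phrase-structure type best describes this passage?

Four phrases in two halves: the first half (mm. 30–37) ends with an imperfect authentic cadence, the second (mm. 38-45) with a perfect authentic cadence — a large antecedent–consequent pair, i.e. a double period.
Phrase 3 begins with the same material as phrase 1, making it parallel.

parallel double period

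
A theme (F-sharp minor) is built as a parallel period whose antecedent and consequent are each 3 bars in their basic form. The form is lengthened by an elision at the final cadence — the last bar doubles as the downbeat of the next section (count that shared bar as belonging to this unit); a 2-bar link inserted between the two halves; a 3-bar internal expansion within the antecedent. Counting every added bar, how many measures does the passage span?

Basic parallel period: 3 + 3 = 6 bars.
6 (basic form) + 2 (link) + 3 (internal expansion) = 11.
The elision shares a bar with the next section but does not change this unit's count.

11 measures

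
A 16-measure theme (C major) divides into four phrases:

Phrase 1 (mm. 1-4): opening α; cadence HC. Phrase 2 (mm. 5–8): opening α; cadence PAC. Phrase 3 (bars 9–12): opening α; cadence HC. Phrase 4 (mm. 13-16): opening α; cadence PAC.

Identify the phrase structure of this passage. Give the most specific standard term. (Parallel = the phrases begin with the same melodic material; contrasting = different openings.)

The cadence pattern HC–PAC–HC–PAC is weak–strong twice, and phrases 3–4 restate phrases 1–2: a period heard twice, not a double period (which would end weakly at phrase 2).

repeated period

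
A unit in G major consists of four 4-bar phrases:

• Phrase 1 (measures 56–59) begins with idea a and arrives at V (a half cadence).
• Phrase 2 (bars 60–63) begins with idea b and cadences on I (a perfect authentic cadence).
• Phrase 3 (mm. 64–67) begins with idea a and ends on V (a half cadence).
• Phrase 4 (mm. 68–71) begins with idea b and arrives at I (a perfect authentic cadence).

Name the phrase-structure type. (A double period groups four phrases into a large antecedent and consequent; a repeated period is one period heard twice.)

The cadence pattern HC–PAC–HC–PAC is weak–strong twice, and phrases 3–4 restate phrases 1–2: a period heard twice, not a double period (which would end weakly at phrase 2).

repeated period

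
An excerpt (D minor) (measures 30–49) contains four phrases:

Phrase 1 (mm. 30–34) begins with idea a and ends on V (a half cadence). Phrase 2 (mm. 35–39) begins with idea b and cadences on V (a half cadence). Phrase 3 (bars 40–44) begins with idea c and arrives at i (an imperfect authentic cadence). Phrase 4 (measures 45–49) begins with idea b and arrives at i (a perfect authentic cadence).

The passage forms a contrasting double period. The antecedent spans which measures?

In a double period the four phrases pair into a large antecedent (phrases 1–2, ending half cadence) and a large consequent (phrases 3–4, ending perfect authentic cadence). The antecedent spans measures 30–39.

measures 30–39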